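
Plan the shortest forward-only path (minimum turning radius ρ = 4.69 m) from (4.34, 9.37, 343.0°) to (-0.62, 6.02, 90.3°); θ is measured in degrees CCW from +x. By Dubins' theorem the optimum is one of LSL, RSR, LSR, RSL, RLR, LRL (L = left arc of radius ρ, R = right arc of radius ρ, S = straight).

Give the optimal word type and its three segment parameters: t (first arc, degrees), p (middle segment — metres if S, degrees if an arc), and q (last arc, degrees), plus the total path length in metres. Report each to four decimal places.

LRL: t = 6.3101°, p = 267.6319°, q = 8.6218°, L = 23.1295 m

Let ψ = atan2(Δy, Δx) = atan2(-3.35, -4.96) = -145.9648° be the start→goal bearing.
Normalize: d = |goal − start| / ρ = 5.985324/4.69 = 1.276188, α = (θ_start − ψ) mod 360° = 128.9648° = 2.250860 rad, β = (θ_goal − ψ) mod 360° = 236.2648° = 4.123598 rad.
Common terms: sin α = 0.777533, cos α = -0.628843, sin β = -0.831613, cos β = -0.555356, cos(α−β) = -0.297375, d² = 1.628657. Work in radians in the unit-radius frame; every candidate has L = ρ·(t + p + q).
LSL: p² = 2 + d² − 2cos(α−β) + 2d(sin α − sin β) = 8.330553; p = √p² = 2.886270; φ = atan2(cos β − cos α, d + sin α − sin β) = 0.025464 rad; t = (φ − α) mod 2π = 4.057789 rad, q = (β − φ) mod 2π = 4.098135 rad → L = 4.69·(4.057789 + 2.886270 + 4.098135) = 4.69·11.042193 = 51.787886 m
RSR: p² = 2 + d² − 2cos(α−β) + 2d(sin β − sin α) = 0.116261; p = √p² = 0.340970; φ = atan2(cos α − cos β, d − sin α + sin β) = -2.924366 rad; t = (α − φ) mod 2π = 5.175226 rad, q = (φ − β) mod 2π = 5.518407 rad → L = 4.69·(5.175226 + 0.340970 + 5.518407) = 4.69·11.034603 = 51.752287 m
LSR: p² = d² − 2 + 2cos(α−β) + 2d(sin α + sin β) = -1.104126 < 0 → infeasible
RSL: p² = d² − 2 + 2cos(α−β) − 2d(sin α + sin β) = -0.828060 < 0 → infeasible
RLR: c = (6 − d² + 2cos(α−β) + 2d(sin α − sin β))/8 = 0.985467; p = 2π − arccos c = 6.112493 rad; φ = atan2(cos α − cos β, d − sin α + sin β) = -2.924366 rad; t = (α − φ + p/2) mod 2π = 1.948287 rad, q = (α − β − t + p) mod 2π = 2.291468 rad → L = 4.69·(1.948287 + 6.112493 + 2.291468) = 4.69·10.352248 = 48.552042 m
LRL: c = (6 − d² + 2cos(α−β) − 2d(sin α − sin β))/8 = -0.041319; p = 2π − arccos c = 4.671058 rad; φ = atan2(cos β − cos α, d + sin α − sin β) = 0.025464 rad; t = (φ − α + p/2) mod 2π = 0.110133 rad, q = (β − α − t + p) mod 2π = 0.150479 rad → L = 4.69·(0.110133 + 4.671058 + 0.150479) = 4.69·4.931669 = 23.129529 m
Shortest: LRL with L = 23.129529 m ≈ 23.1295 m
Convert LRL to answer units (arcs ×180/π): t = 0.110133·180/π = 6.3101°, p = 4.671058·180/π = 267.6319°, q = 0.150479·180/π = 8.6218°, L = 23.1295 m.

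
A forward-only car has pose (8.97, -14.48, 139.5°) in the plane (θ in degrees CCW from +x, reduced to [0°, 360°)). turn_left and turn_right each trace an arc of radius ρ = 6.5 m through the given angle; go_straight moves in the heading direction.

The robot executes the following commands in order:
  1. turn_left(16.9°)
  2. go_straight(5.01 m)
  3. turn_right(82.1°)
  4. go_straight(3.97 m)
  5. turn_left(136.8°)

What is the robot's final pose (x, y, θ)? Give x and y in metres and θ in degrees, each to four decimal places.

(-9.4360, 7.4013, 211.1000°)

set_pose: (x, y, θ) = (8.9700, -14.4800, 139.5000°), ρ = 6.5
turn_left(16.9°): centre at ρ to the left, rotate +16.9° → (7.3509, -13.4663, 156.4000°)
go_straight(5.01): x += 5.01·cos θ, y += 5.01·sin θ → (2.7599, -11.4605, 156.4000°)
turn_right(82.1°): centre at ρ to the right, rotate −82.1° → (-0.8953, -3.7453, 74.3000°)
go_straight(3.97): x += 3.97·cos θ, y += 3.97·sin θ → (0.1789, 0.0766, 74.3000°)
turn_left(136.8°): centre at ρ to the left, rotate +136.8° → (-9.4360, 7.4013, 211.1000°)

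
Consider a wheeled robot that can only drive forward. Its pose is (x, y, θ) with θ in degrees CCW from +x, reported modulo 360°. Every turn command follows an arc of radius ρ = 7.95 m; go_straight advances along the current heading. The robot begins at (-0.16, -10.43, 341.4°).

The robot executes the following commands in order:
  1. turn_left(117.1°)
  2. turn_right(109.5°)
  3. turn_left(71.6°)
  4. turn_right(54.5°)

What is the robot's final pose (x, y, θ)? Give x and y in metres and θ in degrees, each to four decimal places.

(34.1424, 15.1624, 6.1000°)

set_pose: (x, y, θ) = (-0.1600, -10.4300, 341.4000°), ρ = 7.95
turn_left(117.1°): centre at ρ to the left, rotate +117.1° → (10.2384, -1.7202, 458.5000° ≡ 98.5000°)
turn_right(109.5°): centre at ρ to the right, rotate −109.5° → (19.6180, 7.2589, -11.0000° ≡ 349.0000°)
turn_left(71.6°): centre at ρ to the left, rotate +71.6° → (28.0611, 11.1601, 420.6000° ≡ 60.6000°)
turn_right(54.5°): centre at ρ to the right, rotate −54.5° → (34.1424, 15.1624, 6.1000°)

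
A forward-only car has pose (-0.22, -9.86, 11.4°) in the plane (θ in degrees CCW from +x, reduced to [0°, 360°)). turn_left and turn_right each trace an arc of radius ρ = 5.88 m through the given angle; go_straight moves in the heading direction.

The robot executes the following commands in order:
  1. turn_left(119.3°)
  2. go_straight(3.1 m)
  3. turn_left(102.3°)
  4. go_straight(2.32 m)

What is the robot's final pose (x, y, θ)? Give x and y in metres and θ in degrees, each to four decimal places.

set_pose: (x, y, θ) = (-0.2200, -9.8600, 11.4000°), ρ = 5.88
turn_left(119.3°): centre at ρ to the left, rotate +119.3° → (3.0756, -0.2617, 130.7000°)
go_straight(3.1): x += 3.1·cos θ, y += 3.1·sin θ → (1.0541, 2.0885, 130.7000°)
turn_left(102.3°): centre at ρ to the left, rotate +102.3° → (-8.0997, 1.7929, 233.0000°)
go_straight(2.32): x += 2.32·cos θ, y += 2.32·sin θ → (-9.4959, -0.0600, 233.0000°)

(-9.4959, -0.0600, 233.0000°)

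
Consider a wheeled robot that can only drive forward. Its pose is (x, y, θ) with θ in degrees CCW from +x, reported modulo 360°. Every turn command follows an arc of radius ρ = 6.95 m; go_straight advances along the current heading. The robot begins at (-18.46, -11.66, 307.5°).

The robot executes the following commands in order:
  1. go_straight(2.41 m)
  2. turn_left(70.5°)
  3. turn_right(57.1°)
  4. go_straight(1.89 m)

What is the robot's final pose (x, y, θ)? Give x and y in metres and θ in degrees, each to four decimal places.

(-1.3338, -18.3592, 320.9000°)

set_pose: (x, y, θ) = (-18.4600, -11.6600, 307.5000°), ρ = 6.95
go_straight(2.41): x += 2.41·cos θ, y += 2.41·sin θ → (-16.9929, -13.5720, 307.5000°)
turn_left(70.5°): centre at ρ to the left, rotate +70.5° → (-9.3314, -15.9509, 378.0000° ≡ 18.0000°)
turn_right(57.1°): centre at ρ to the right, rotate −57.1° → (-2.8005, -17.1673, -39.1000° ≡ 320.9000°)
go_straight(1.89): x += 1.89·cos θ, y += 1.89·sin θ → (-1.3338, -18.3592, 320.9000°)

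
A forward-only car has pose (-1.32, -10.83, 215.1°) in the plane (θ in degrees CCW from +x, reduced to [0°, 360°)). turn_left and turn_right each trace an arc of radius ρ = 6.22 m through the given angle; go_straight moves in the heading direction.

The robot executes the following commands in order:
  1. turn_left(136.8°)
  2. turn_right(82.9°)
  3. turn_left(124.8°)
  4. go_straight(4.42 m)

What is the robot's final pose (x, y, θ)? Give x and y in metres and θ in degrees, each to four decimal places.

set_pose: (x, y, θ) = (-1.3200, -10.8300, 215.1000°), ρ = 6.22
turn_left(136.8°): centre at ρ to the left, rotate +136.8° → (1.3801, -22.0768, 351.9000°)
turn_right(82.9°): centre at ρ to the right, rotate −82.9° → (6.7228, -28.3433, 269.0000°)
turn_left(124.8°): centre at ρ to the left, rotate +124.8° → (16.4020, -33.6206, 393.8000° ≡ 33.8000°)
go_straight(4.42): x += 4.42·cos θ, y += 4.42·sin θ → (20.0749, -31.1618, 33.8000°)

(20.0749, -31.1618, 33.8000°)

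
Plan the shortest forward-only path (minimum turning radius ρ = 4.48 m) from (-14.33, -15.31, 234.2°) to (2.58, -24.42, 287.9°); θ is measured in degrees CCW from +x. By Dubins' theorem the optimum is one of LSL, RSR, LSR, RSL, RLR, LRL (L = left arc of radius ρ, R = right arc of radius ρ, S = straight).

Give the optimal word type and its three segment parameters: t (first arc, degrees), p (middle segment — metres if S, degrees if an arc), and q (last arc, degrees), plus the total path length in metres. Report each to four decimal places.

Let ψ = atan2(Δy, Δx) = atan2(-9.11, 16.91) = -28.3129° be the start→goal bearing.
Normalize: d = |goal − start| / ρ = 19.207816/4.48 = 4.287459, α = (θ_start − ψ) mod 360° = 262.5129° = 4.581714 rad, β = (θ_goal − ψ) mod 360° = 316.2129° = 5.518956 rad.
Common terms: sin α = -0.991474, cos α = -0.130303, sin β = -0.691981, cos β = 0.721916, cos(α−β) = 0.592013, d² = 18.382304. Work in radians in the unit-radius frame; every candidate has L = ρ·(t + p + q).
LSL: p² = 2 + d² − 2cos(α−β) + 2d(sin α − sin β) = 16.630148; p = √p² = 4.078008; φ = atan2(cos β − cos α, d + sin α − sin β) = 0.210531 rad; t = (φ − α) mod 2π = 1.912002 rad, q = (β − φ) mod 2π = 5.308425 rad → L = 4.48·(1.912002 + 4.078008 + 5.308425) = 4.48·11.298435 = 50.616989 m
RSR: p² = 2 + d² − 2cos(α−β) + 2d(sin β − sin α) = 21.766408; p = √p² = 4.665448; φ = atan2(cos α − cos β, d − sin α + sin β) = -0.183697 rad; t = (α − φ) mod 2π = 4.765412 rad, q = (φ − β) mod 2π = 0.580532 rad → L = 4.48·(4.765412 + 4.665448 + 0.580532) = 4.48·10.011392 = 44.851035 m
LSR: p² = d² − 2 + 2cos(α−β) + 2d(sin α + sin β) = 3.130841; p = √p² = 1.769418; φ = atan2(−cos α − cos β, d + sin α + sin β) − atan2(−2, p) = 0.623093 rad; t = (φ − α) mod 2π = 2.324564 rad, q = (φ − β) mod 2π = 1.387322 rad → L = 4.48·(2.324564 + 1.769418 + 1.387322) = 4.48·5.481304 = 24.556243 m
RSL: p² = d² − 2 + 2cos(α−β) − 2d(sin α + sin β) = 32.001820; p = √p² = 5.657015; φ = atan2(cos α + cos β, d − sin α − sin β) − atan2(2, p) = -0.241068 rad; t = (α − φ) mod 2π = 4.822782 rad, q = (β − φ) mod 2π = 5.760024 rad → L = 4.48·(4.822782 + 5.657015 + 5.760024) = 4.48·16.239821 = 72.754397 m
RLR: c = (6 − d² + 2cos(α−β) + 2d(sin α − sin β))/8 = -1.720801, |c| > 1 → infeasible
LRL: c = (6 − d² + 2cos(α−β) − 2d(sin α − sin β))/8 = -1.078769, |c| > 1 → infeasible
Shortest: LSR with L = 24.556243 m ≈ 24.5562 m
Convert LSR to answer units (arcs ×180/π): t = 2.324564·180/π = 133.1877°, p = ρ·p = 4.48·1.769418 = 7.9270 m, q = 1.387322·180/π = 79.4877°, L = 24.5562 m.

LSR: t = 133.1877°, p = 7.9270 m, q = 79.4877°, L = 24.5562 m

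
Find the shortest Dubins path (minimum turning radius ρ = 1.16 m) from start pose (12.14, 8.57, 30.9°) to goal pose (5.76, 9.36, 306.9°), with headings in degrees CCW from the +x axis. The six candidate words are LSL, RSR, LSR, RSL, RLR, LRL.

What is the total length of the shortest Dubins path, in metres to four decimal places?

10.4693 m

Let ψ = atan2(Δy, Δx) = atan2(0.79, -6.38) = 172.9413° be the start→goal bearing.
Normalize: d = |goal − start| / ρ = 6.428725/1.16 = 5.542004, α = (θ_start − ψ) mod 360° = 217.9587° = 3.804097 rad, β = (θ_goal − ψ) mod 360° = 133.9587° = 2.338020 rad.
Common terms: sin α = -0.615093, cos α = -0.788454, sin β = 0.719840, cos β = -0.694140, cos(α−β) = 0.104528, d² = 30.713808. Work in radians in the unit-radius frame; every candidate has L = ρ·(t + p + q).
LSL: p² = 2 + d² − 2cos(α−β) + 2d(sin α − sin β) = 17.708336; p = √p² = 4.208127; φ = atan2(cos β − cos α, d + sin α − sin β) = 0.022414 rad; t = (φ − α) mod 2π = 2.501503 rad, q = (β − φ) mod 2π = 2.315606 rad → L = 1.16·(2.501503 + 4.208127 + 2.315606) = 1.16·9.025236 = 10.469274 m
RSR: p² = 2 + d² − 2cos(α−β) + 2d(sin β − sin α) = 47.301166; p = √p² = 6.877584; φ = atan2(cos α − cos β, d − sin α + sin β) = -0.013714 rad; t = (α − φ) mod 2π = 3.817811 rad, q = (φ − β) mod 2π = 3.931451 rad → L = 1.16·(3.817811 + 6.877584 + 3.931451) = 1.16·14.626846 = 16.967142 m
LSR: p² = d² − 2 + 2cos(α−β) + 2d(sin α + sin β) = 30.083885; p = √p² = 5.484878; φ = atan2(−cos α − cos β, d + sin α + sin β) − atan2(−2, p) = 0.606418 rad; t = (φ − α) mod 2π = 3.085506 rad, q = (φ − β) mod 2π = 4.551583 rad → L = 1.16·(3.085506 + 5.484878 + 4.551583) = 1.16·13.121967 = 15.221482 m
RSL: p² = d² − 2 + 2cos(α−β) − 2d(sin α + sin β) = 27.761845; p = √p² = 5.268951; φ = atan2(cos α + cos β, d − sin α − sin β) − atan2(2, p) = -0.628984 rad; t = (α − φ) mod 2π = 4.433080 rad, q = (β − φ) mod 2π = 2.967004 rad → L = 1.16·(4.433080 + 5.268951 + 2.967004) = 1.16·12.669035 = 14.696081 m
RLR: c = (6 − d² + 2cos(α−β) + 2d(sin α − sin β))/8 = -4.912646, |c| > 1 → infeasible
LRL: c = (6 − d² + 2cos(α−β) − 2d(sin α − sin β))/8 = -1.213542, |c| > 1 → infeasible
Shortest: LSL with L = 10.469274 m ≈ 10.4693 m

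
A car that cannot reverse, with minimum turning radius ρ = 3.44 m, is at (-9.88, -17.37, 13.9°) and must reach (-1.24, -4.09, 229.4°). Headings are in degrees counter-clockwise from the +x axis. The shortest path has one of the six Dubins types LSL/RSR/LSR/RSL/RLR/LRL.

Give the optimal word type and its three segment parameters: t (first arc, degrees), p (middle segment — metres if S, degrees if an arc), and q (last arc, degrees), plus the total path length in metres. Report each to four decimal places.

LSL: t = 18.6248°, p = 14.3250 m, q = 196.8752°, L = 27.2635 m

Let ψ = atan2(Δy, Δx) = atan2(13.28, 8.64) = 56.9519° be the start→goal bearing.
Normalize: d = |goal − start| / ρ = 15.843232/3.44 = 4.605591, α = (θ_start − ψ) mod 360° = 316.9481° = 5.531788 rad, β = (θ_goal − ψ) mod 360° = 172.4481° = 3.009788 rad.
Common terms: sin α = -0.682660, cos α = 0.730736, sin β = 0.131424, cos β = -0.991326, cos(α−β) = -0.814116, d² = 21.211466. Work in radians in the unit-radius frame; every candidate has L = ρ·(t + p + q).
LSL: p² = 2 + d² − 2cos(α−β) + 2d(sin α − sin β) = 17.341021; p = √p² = 4.164255; φ = atan2(cos β − cos α, d + sin α − sin β) = -0.426332 rad; t = (φ − α) mod 2π = 0.325065 rad, q = (β − φ) mod 2π = 3.436120 rad → L = 3.44·(0.325065 + 4.164255 + 3.436120) = 3.44·7.925440 = 27.263513 m
RSR: p² = 2 + d² − 2cos(α−β) + 2d(sin β − sin α) = 32.338372; p = √p² = 5.686684; φ = atan2(cos α − cos β, d − sin α + sin β) = 0.307654 rad; t = (α − φ) mod 2π = 5.224134 rad, q = (φ − β) mod 2π = 3.581052 rad → L = 3.44·(5.224134 + 5.686684 + 3.581052) = 3.44·14.491870 = 49.852032 m
LSR: p² = d² − 2 + 2cos(α−β) + 2d(sin α + sin β) = 12.505696; p = √p² = 3.536339; φ = atan2(−cos α − cos β, d + sin α + sin β) − atan2(−2, p) = 0.578894 rad; t = (φ − α) mod 2π = 1.330291 rad, q = (φ − β) mod 2π = 3.852292 rad → L = 3.44·(1.330291 + 3.536339 + 3.852292) = 3.44·8.718923 = 29.993093 m
RSL: p² = d² − 2 + 2cos(α−β) − 2d(sin α + sin β) = 22.660774; p = √p² = 4.760333; φ = atan2(cos α + cos β, d − sin α − sin β) − atan2(2, p) = -0.448236 rad; t = (α − φ) mod 2π = 5.980024 rad, q = (β − φ) mod 2π = 3.458024 rad → L = 3.44·(5.980024 + 4.760333 + 3.458024) = 3.44·14.198381 = 48.842431 m
RLR: c = (6 − d² + 2cos(α−β) + 2d(sin α − sin β))/8 = -3.042297, |c| > 1 → infeasible
LRL: c = (6 − d² + 2cos(α−β) − 2d(sin α − sin β))/8 = -1.167628, |c| > 1 → infeasible
Shortest: LSL with L = 27.263513 m ≈ 27.2635 m
Convert LSL to answer units (arcs ×180/π): t = 0.325065·180/π = 18.6248°, p = ρ·p = 3.44·4.164255 = 14.3250 m, q = 3.436120·180/π = 196.8752°, L = 27.2635 m.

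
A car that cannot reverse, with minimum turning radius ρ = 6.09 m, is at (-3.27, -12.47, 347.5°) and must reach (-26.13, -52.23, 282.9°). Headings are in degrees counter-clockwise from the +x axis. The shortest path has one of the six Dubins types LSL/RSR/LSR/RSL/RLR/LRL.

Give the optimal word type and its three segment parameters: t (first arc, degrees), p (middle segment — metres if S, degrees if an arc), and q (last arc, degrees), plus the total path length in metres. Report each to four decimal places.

Let ψ = atan2(Δy, Δx) = atan2(-39.76, -22.86) = -119.8967° be the start→goal bearing.
Normalize: d = |goal − start| / ρ = 45.863245/6.09 = 7.530910, α = (θ_start − ψ) mod 360° = 107.3967° = 1.874427 rad, β = (θ_goal − ψ) mod 360° = 42.7967° = 0.746944 rad.
Common terms: sin α = 0.954257, cos α = -0.298986, sin β = 0.679400, cos β = 0.733769, cos(α−β) = 0.428935, d² = 56.714612. Work in radians in the unit-radius frame; every candidate has L = ρ·(t + p + q).
LSL: p² = 2 + d² − 2cos(α−β) + 2d(sin α − sin β) = 61.996602; p = √p² = 7.873792; φ = atan2(cos β − cos α, d + sin α − sin β) = 0.131543 rad; t = (φ − α) mod 2π = 4.540301 rad, q = (β − φ) mod 2π = 0.615401 rad → L = 6.09·(4.540301 + 7.873792 + 0.615401) = 6.09·13.029495 = 79.349623 m
RSR: p² = 2 + d² − 2cos(α−β) + 2d(sin β − sin α) = 53.716882; p = √p² = 7.329180; φ = atan2(cos α − cos β, d − sin α + sin β) = -0.141381 rad; t = (α − φ) mod 2π = 2.015807 rad, q = (φ − β) mod 2π = 5.394861 rad → L = 6.09·(2.015807 + 7.329180 + 5.394861) = 6.09·14.739848 = 89.765675 m
LSR: p² = d² − 2 + 2cos(α−β) + 2d(sin α + sin β) = 80.178329; p = √p² = 8.954235; φ = atan2(−cos α − cos β, d + sin α + sin β) − atan2(−2, p) = 0.172345 rad; t = (φ − α) mod 2π = 4.581104 rad, q = (φ − β) mod 2π = 5.708586 rad → L = 6.09·(4.581104 + 8.954235 + 5.708586) = 6.09·19.243925 = 117.195504 m
RSL: p² = d² − 2 + 2cos(α−β) − 2d(sin α + sin β) = 30.966635; p = √p² = 5.564767; φ = atan2(cos α + cos β, d − sin α − sin β) − atan2(2, p) = -0.271435 rad; t = (α − φ) mod 2π = 2.145862 rad, q = (β − φ) mod 2π = 1.018379 rad → L = 6.09·(2.145862 + 5.564767 + 1.018379) = 6.09·8.729008 = 53.159656 m
RLR: c = (6 − d² + 2cos(α−β) + 2d(sin α − sin β))/8 = -5.714610, |c| > 1 → infeasible
LRL: c = (6 − d² + 2cos(α−β) − 2d(sin α − sin β))/8 = -6.749575, |c| > 1 → infeasible
Shortest: RSL with L = 53.159656 m ≈ 53.1597 m
Convert RSL to answer units (arcs ×180/π): t = 2.145862·180/π = 122.9488°, p = ρ·p = 6.09·5.564767 = 33.8894 m, q = 1.018379·180/π = 58.3488°, L = 53.1597 m.

RSL: t = 122.9488°, p = 33.8894 m, q = 58.3488°, L = 53.1597 m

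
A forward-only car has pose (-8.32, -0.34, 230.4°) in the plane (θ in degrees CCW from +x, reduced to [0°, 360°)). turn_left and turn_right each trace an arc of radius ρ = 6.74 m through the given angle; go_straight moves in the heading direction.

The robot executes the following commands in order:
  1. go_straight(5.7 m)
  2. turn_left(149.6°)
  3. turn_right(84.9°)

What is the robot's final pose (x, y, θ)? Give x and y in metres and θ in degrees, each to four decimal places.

set_pose: (x, y, θ) = (-8.3200, -0.3400, 230.4000°), ρ = 6.74
go_straight(5.7): x += 5.7·cos θ, y += 5.7·sin θ → (-11.9533, -4.7319, 230.4000°)
turn_left(149.6°): centre at ρ to the left, rotate +149.6° → (-4.4548, -15.3617, 380.0000° ≡ 20.0000°)
turn_right(84.9°): centre at ρ to the right, rotate −84.9° → (3.9539, -18.8361, -64.9000° ≡ 295.1000°)

(3.9539, -18.8361, 295.1000°)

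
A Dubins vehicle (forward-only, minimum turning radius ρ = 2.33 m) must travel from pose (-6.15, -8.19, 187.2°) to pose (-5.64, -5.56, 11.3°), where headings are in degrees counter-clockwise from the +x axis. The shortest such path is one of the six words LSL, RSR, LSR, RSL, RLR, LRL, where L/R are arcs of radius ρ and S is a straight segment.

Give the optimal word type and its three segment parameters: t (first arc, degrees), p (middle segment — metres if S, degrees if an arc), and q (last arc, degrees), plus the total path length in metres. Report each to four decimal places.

LRL: t = 33.8139°, p = 258.2459°, q = 48.5320°, L = 13.8506 m

Let ψ = atan2(Δy, Δx) = atan2(2.63, 0.51) = 79.0256° be the start→goal bearing.
Normalize: d = |goal − start| / ρ = 2.678992/2.33 = 1.149782, α = (θ_start − ψ) mod 360° = 108.1744° = 1.887999 rad, β = (θ_goal − ψ) mod 360° = 292.2744° = 5.101150 rad.
Common terms: sin α = 0.950112, cos α = -0.311910, sin β = -0.925379, cos β = 0.379042, cos(α−β) = -0.997441, d² = 1.321999. Work in radians in the unit-radius frame; every candidate has L = ρ·(t + p + q).
LSL: p² = 2 + d² − 2cos(α−β) + 2d(sin α − sin β) = 9.629692; p = √p² = 3.103175; φ = atan2(cos β − cos α, d + sin α − sin β) = 0.224542 rad; t = (φ − α) mod 2π = 4.619728 rad, q = (β − φ) mod 2π = 4.876608 rad → L = 2.33·(4.619728 + 3.103175 + 4.876608) = 2.33·12.599511 = 29.356861 m
RSR: p² = 2 + d² − 2cos(α−β) + 2d(sin β − sin α) = 1.004069; p = √p² = 1.002032; φ = atan2(cos α − cos β, d − sin α + sin β) = -2.380723 rad; t = (α − φ) mod 2π = 4.268723 rad, q = (φ − β) mod 2π = 5.084497 rad → L = 2.33·(4.268723 + 1.002032 + 5.084497) = 2.33·10.355252 = 24.127737 m
LSR: p² = d² − 2 + 2cos(α−β) + 2d(sin α + sin β) = -2.616009 < 0 → infeasible
RSL: p² = d² − 2 + 2cos(α−β) − 2d(sin α + sin β) = -2.729756 < 0 → infeasible
RLR: c = (6 − d² + 2cos(α−β) + 2d(sin α − sin β))/8 = 0.874491; p = 2π − arccos c = 5.776775 rad; φ = atan2(cos α − cos β, d − sin α + sin β) = -2.380723 rad; t = (α − φ + p/2) mod 2π = 0.873925 rad, q = (α − β − t + p) mod 2π = 1.689699 rad → L = 2.33·(0.873925 + 5.776775 + 1.689699) = 2.33·8.340399 = 19.433131 m
LRL: c = (6 − d² + 2cos(α−β) − 2d(sin α − sin β))/8 = -0.203712; p = 2π − arccos c = 4.507242 rad; φ = atan2(cos β − cos α, d + sin α − sin β) = 0.224542 rad; t = (φ − α + p/2) mod 2π = 0.590164 rad, q = (β − α − t + p) mod 2π = 0.847044 rad → L = 2.33·(0.590164 + 4.507242 + 0.847044) = 2.33·5.944449 = 13.850566 m
Shortest: LRL with L = 13.850566 m ≈ 13.8506 m
Convert LRL to answer units (arcs ×180/π): t = 0.590164·180/π = 33.8139°, p = 4.507242·180/π = 258.2459°, q = 0.847044·180/π = 48.5320°, L = 13.8506 m.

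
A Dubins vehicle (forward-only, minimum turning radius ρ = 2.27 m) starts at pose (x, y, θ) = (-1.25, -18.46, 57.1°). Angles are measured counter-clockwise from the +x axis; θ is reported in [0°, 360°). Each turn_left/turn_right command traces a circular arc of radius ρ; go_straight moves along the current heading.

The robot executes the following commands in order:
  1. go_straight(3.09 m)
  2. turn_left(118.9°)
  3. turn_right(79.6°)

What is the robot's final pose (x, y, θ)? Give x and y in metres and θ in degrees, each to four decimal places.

set_pose: (x, y, θ) = (-1.2500, -18.4600, 57.1000°), ρ = 2.27
go_straight(3.09): x += 3.09·cos θ, y += 3.09·sin θ → (0.4284, -15.8656, 57.1000°)
turn_left(118.9°): centre at ρ to the left, rotate +118.9° → (-1.3192, -12.3681, 176.0000°)
turn_right(79.6°): centre at ρ to the right, rotate −79.6° → (-3.4167, -10.3567, 96.4000°)

(-3.4167, -10.3567, 96.4000°)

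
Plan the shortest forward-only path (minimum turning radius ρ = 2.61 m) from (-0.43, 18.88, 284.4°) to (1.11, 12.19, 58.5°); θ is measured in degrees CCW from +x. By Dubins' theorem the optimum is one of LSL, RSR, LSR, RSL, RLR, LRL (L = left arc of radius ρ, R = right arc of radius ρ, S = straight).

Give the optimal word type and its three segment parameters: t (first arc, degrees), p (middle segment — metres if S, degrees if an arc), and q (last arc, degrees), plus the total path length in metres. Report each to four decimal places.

RLR: t = 85.4745°, p = 222.8730°, q = 3.2986°, L = 14.1964 m

Let ψ = atan2(Δy, Δx) = atan2(-6.69, 1.54) = -77.0367° be the start→goal bearing.
Normalize: d = |goal − start| / ρ = 6.864962/2.61 = 2.630254, α = (θ_start − ψ) mod 360° = 1.4367° = 0.025074 rad, β = (θ_goal − ψ) mod 360° = 135.5367° = 2.365561 rad.
Common terms: sin α = 0.025072, cos α = 0.999686, sin β = 0.700453, cos β = -0.713699, cos(α−β) = -0.695913, d² = 6.918234. Work in radians in the unit-radius frame; every candidate has L = ρ·(t + p + q).
LSL: p² = 2 + d² − 2cos(α−β) + 2d(sin α − sin β) = 6.757213; p = √p² = 2.599464; φ = atan2(cos β − cos α, d + sin α − sin β) = -0.719661 rad; t = (φ − α) mod 2π = 5.538450 rad, q = (β − φ) mod 2π = 3.085222 rad → L = 2.61·(5.538450 + 2.599464 + 3.085222) = 2.61·11.223136 = 29.292385 m
RSR: p² = 2 + d² − 2cos(α−β) + 2d(sin β − sin α) = 13.862905; p = √p² = 3.723292; φ = atan2(cos α − cos β, d − sin α + sin β) = 0.478198 rad; t = (α − φ) mod 2π = 5.830062 rad, q = (φ − β) mod 2π = 4.395822 rad → L = 2.61·(5.830062 + 3.723292 + 4.395822) = 2.61·13.949176 = 36.407350 m
LSR: p² = d² − 2 + 2cos(α−β) + 2d(sin α + sin β) = 7.343035; p = √p² = 2.709804; φ = atan2(−cos α − cos β, d + sin α + sin β) − atan2(−2, p) = 0.550799 rad; t = (φ − α) mod 2π = 0.525725 rad, q = (φ − β) mod 2π = 4.468424 rad → L = 2.61·(0.525725 + 2.709804 + 4.468424) = 2.61·7.703952 = 20.107315 m
RSL: p² = d² − 2 + 2cos(α−β) − 2d(sin α + sin β) = -0.290219 < 0 → infeasible
RLR: c = (6 − d² + 2cos(α−β) + 2d(sin α − sin β))/8 = -0.732863; p = 2π − arccos c = 3.889868 rad; φ = atan2(cos α − cos β, d − sin α + sin β) = 0.478198 rad; t = (α − φ + p/2) mod 2π = 1.491811 rad, q = (α − β − t + p) mod 2π = 0.057571 rad → L = 2.61·(1.491811 + 3.889868 + 0.057571) = 2.61·5.439250 = 14.196443 m
LRL: c = (6 − d² + 2cos(α−β) − 2d(sin α − sin β))/8 = 0.155348; p = 2π − arccos c = 4.868369 rad; φ = atan2(cos β − cos α, d + sin α − sin β) = -0.719661 rad; t = (φ − α + p/2) mod 2π = 1.689449 rad, q = (β − α − t + p) mod 2π = 5.519407 rad → L = 2.61·(1.689449 + 4.868369 + 5.519407) = 2.61·12.077225 = 31.521556 m
Shortest: RLR with L = 14.196443 m ≈ 14.1964 m
Convert RLR to answer units (arcs ×180/π): t = 1.491811·180/π = 85.4745°, p = 3.889868·180/π = 222.8730°, q = 0.057571·180/π = 3.2986°, L = 14.1964 m.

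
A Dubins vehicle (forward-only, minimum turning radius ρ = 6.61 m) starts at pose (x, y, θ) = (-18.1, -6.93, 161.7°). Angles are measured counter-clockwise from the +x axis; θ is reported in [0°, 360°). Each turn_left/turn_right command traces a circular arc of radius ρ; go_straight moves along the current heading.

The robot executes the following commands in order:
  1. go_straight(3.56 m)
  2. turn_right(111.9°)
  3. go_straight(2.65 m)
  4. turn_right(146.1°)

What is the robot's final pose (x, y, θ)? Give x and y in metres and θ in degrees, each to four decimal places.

set_pose: (x, y, θ) = (-18.1000, -6.9300, 161.7000°), ρ = 6.61
go_straight(3.56): x += 3.56·cos θ, y += 3.56·sin θ → (-21.4800, -5.8122, 161.7000°)
turn_right(111.9°): centre at ρ to the right, rotate −111.9° → (-24.4532, 4.7300, 49.8000°)
go_straight(2.65): x += 2.65·cos θ, y += 2.65·sin θ → (-22.7427, 6.7541, 49.8000°)
turn_right(146.1°): centre at ρ to the right, rotate −146.1° → (-11.1239, 1.7622, -96.3000° ≡ 263.7000°)

(-11.1239, 1.7622, 263.7000°)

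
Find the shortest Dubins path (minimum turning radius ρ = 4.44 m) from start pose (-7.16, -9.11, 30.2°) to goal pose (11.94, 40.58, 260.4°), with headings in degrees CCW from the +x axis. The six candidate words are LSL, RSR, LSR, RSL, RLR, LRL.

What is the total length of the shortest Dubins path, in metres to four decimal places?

66.6071 m

Let ψ = atan2(Δy, Δx) = atan2(49.69, 19.10) = 68.9741° be the start→goal bearing.
Normalize: d = |goal − start| / ρ = 53.234445/4.44 = 11.989740, α = (θ_start − ψ) mod 360° = 321.2259° = 5.606450 rad, β = (θ_goal − ψ) mod 360° = 191.4259° = 3.341013 rad.
Common terms: sin α = -0.626251, cos α = 0.779621, sin β = -0.198101, cos β = -0.980182, cos(α−β) = -0.640110, d² = 143.753860. Work in radians in the unit-radius frame; every candidate has L = ρ·(t + p + q).
LSL: p² = 2 + d² − 2cos(α−β) + 2d(sin α − sin β) = 136.767256; p = √p² = 11.694753; φ = atan2(cos β − cos α, d + sin α − sin β) = -0.151052 rad; t = (φ − α) mod 2π = 0.525684 rad, q = (β − φ) mod 2π = 3.492064 rad → L = 4.44·(0.525684 + 11.694753 + 3.492064) = 4.44·15.712501 = 69.763506 m
RSR: p² = 2 + d² − 2cos(α−β) + 2d(sin β − sin α) = 157.300903; p = √p² = 12.541966; φ = atan2(cos α − cos β, d − sin α + sin β) = 0.140778 rad; t = (α − φ) mod 2π = 5.465672 rad, q = (φ − β) mod 2π = 3.082950 rad → L = 4.44·(5.465672 + 12.541966 + 3.082950) = 4.44·21.090588 = 93.642212 m
LSR: p² = d² − 2 + 2cos(α−β) + 2d(sin α + sin β) = 120.706110; p = √p² = 10.986633; φ = atan2(−cos α − cos β, d + sin α + sin β) − atan2(−2, p) = 0.198028 rad; t = (φ − α) mod 2π = 0.874764 rad, q = (φ − β) mod 2π = 3.140201 rad → L = 4.44·(0.874764 + 10.986633 + 3.140201) = 4.44·15.001598 = 66.607095 m
RSL: p² = d² − 2 + 2cos(α−β) − 2d(sin α + sin β) = 160.241172; p = √p² = 12.658640; φ = atan2(cos α + cos β, d − sin α − sin β) − atan2(2, p) = -0.172350 rad; t = (α − φ) mod 2π = 5.778800 rad, q = (β − φ) mod 2π = 3.513362 rad → L = 4.44·(5.778800 + 12.658640 + 3.513362) = 4.44·21.950802 = 97.461563 m
RLR: c = (6 − d² + 2cos(α−β) + 2d(sin α − sin β))/8 = -18.662613, |c| > 1 → infeasible
LRL: c = (6 − d² + 2cos(α−β) − 2d(sin α − sin β))/8 = -16.095907, |c| > 1 → infeasible
Shortest: LSR with L = 66.607095 m ≈ 66.6071 m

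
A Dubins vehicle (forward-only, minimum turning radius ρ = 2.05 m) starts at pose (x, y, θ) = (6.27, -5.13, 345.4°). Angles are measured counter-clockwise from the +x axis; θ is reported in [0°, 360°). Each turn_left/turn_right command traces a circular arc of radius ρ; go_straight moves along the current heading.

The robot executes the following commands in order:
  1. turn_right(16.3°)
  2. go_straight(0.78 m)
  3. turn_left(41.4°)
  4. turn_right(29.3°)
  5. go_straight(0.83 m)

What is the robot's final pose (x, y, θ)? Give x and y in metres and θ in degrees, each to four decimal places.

(10.7216, -6.3545, 341.2000°)

set_pose: (x, y, θ) = (6.2700, -5.1300, 345.4000°), ρ = 2.05
turn_right(16.3°): centre at ρ to the right, rotate −16.3° → (6.8060, -5.3548, 329.1000°)
go_straight(0.78): x += 0.78·cos θ, y += 0.78·sin θ → (7.4753, -5.7553, 329.1000°)
turn_left(41.4°): centre at ρ to the left, rotate +41.4° → (8.9017, -6.0120, 370.5000° ≡ 10.5000°)
turn_right(29.3°): centre at ρ to the right, rotate −29.3° → (9.9359, -6.0870, -18.8000° ≡ 341.2000°)
go_straight(0.83): x += 0.83·cos θ, y += 0.83·sin θ → (10.7216, -6.3545, 341.2000°)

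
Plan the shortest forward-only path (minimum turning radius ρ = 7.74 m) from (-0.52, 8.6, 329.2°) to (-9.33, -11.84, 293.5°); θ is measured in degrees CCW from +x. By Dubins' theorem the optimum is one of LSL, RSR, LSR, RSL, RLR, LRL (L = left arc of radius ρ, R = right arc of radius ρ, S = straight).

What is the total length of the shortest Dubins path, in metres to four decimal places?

63.9049 m

Let ψ = atan2(Δy, Δx) = atan2(-20.44, -8.81) = -113.3169° be the start→goal bearing.
Normalize: d = |goal − start| / ρ = 22.257801/7.74 = 2.875685, α = (θ_start − ψ) mod 360° = 82.5169° = 1.440191 rad, β = (θ_goal − ψ) mod 360° = 46.8169° = 0.817109 rad.
Common terms: sin α = 0.991483, cos α = 0.130234, sin β = 0.729170, cos β = 0.684332, cos(α−β) = 0.812084, d² = 8.269563. Work in radians in the unit-radius frame; every candidate has L = ρ·(t + p + q).
LSL: p² = 2 + d² − 2cos(α−β) + 2d(sin α − sin β) = 10.154055; p = √p² = 3.186543; φ = atan2(cos β − cos α, d + sin α − sin β) = 0.174775 rad; t = (φ − α) mod 2π = 5.017769 rad, q = (β − φ) mod 2π = 0.642334 rad → L = 7.74·(5.017769 + 3.186543 + 0.642334) = 7.74·8.846646 = 68.473036 m
RSR: p² = 2 + d² − 2cos(α−β) + 2d(sin β − sin α) = 7.136738; p = √p² = 2.671467; φ = atan2(cos α − cos β, d − sin α + sin β) = -0.208930 rad; t = (α − φ) mod 2π = 1.649122 rad, q = (φ − β) mod 2π = 5.257146 rad → L = 7.74·(1.649122 + 2.671467 + 5.257146) = 7.74·9.577735 = 74.131671 m
LSR: p² = d² − 2 + 2cos(α−β) + 2d(sin α + sin β) = 17.789846; p = √p² = 4.217801; φ = atan2(−cos α − cos β, d + sin α + sin β) − atan2(−2, p) = 0.267380 rad; t = (φ − α) mod 2π = 5.110374 rad, q = (φ − β) mod 2π = 5.733457 rad → L = 7.74·(5.110374 + 4.217801 + 5.733457) = 7.74·15.061632 = 116.577029 m
RSL: p² = d² − 2 + 2cos(α−β) − 2d(sin α + sin β) = -2.002385 < 0 → infeasible
RLR: c = (6 − d² + 2cos(α−β) + 2d(sin α − sin β))/8 = 0.107908; p = 2π − arccos c = 4.820507 rad; φ = atan2(cos α − cos β, d − sin α + sin β) = -0.208930 rad; t = (α − φ + p/2) mod 2π = 4.059375 rad, q = (α − β − t + p) mod 2π = 1.384215 rad → L = 7.74·(4.059375 + 4.820507 + 1.384215) = 7.74·10.264097 = 79.444111 m
LRL: c = (6 − d² + 2cos(α−β) − 2d(sin α − sin β))/8 = -0.269257; p = 2π − arccos c = 4.439768 rad; φ = atan2(cos β − cos α, d + sin α − sin β) = 0.174775 rad; t = (φ − α + p/2) mod 2π = 0.954468 rad, q = (β − α − t + p) mod 2π = 2.862217 rad → L = 7.74·(0.954468 + 4.439768 + 2.862217) = 7.74·8.256453 = 63.904945 m
Shortest: LRL with L = 63.904945 m ≈ 63.9049 m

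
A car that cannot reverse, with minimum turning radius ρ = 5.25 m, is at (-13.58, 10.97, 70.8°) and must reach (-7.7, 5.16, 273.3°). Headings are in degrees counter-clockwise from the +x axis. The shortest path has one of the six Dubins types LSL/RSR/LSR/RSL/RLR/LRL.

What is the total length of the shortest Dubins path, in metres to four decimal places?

Let ψ = atan2(Δy, Δx) = atan2(-5.81, 5.88) = -44.6569° be the start→goal bearing.
Normalize: d = |goal − start| / ρ = 8.266226/5.25 = 1.574519, α = (θ_start − ψ) mod 360° = 115.4569° = 2.015103 rad, β = (θ_goal − ψ) mod 360° = 317.9569° = 5.549395 rad.
Common terms: sin α = 0.902909, cos α = -0.429832, sin β = -0.669689, cos β = 0.742641, cos(α−β) = -0.923880, d² = 2.479111. Work in radians in the unit-radius frame; every candidate has L = ρ·(t + p + q).
LSL: p² = 2 + d² − 2cos(α−β) + 2d(sin α − sin β) = 11.279042; p = √p² = 3.358429; φ = atan2(cos β − cos α, d + sin α − sin β) = 0.356625 rad; t = (φ − α) mod 2π = 4.624707 rad, q = (β − φ) mod 2π = 5.192770 rad → L = 5.25·(4.624707 + 3.358429 + 5.192770) = 5.25·13.175906 = 69.173504 m
RSR: p² = 2 + d² − 2cos(α−β) + 2d(sin β − sin α) = 1.374698; p = √p² = 1.172475; φ = atan2(cos α − cos β, d − sin α + sin β) = -1.569158 rad; t = (α − φ) mod 2π = 3.584261 rad, q = (φ − β) mod 2π = 5.447818 rad → L = 5.25·(3.584261 + 1.172475 + 5.447818) = 5.25·10.204554 = 53.573909 m
LSR: p² = d² − 2 + 2cos(α−β) + 2d(sin α + sin β) = -0.634231 < 0 → infeasible
RSL: p² = d² − 2 + 2cos(α−β) − 2d(sin α + sin β) = -2.103065 < 0 → infeasible
RLR: c = (6 − d² + 2cos(α−β) + 2d(sin α − sin β))/8 = 0.828163; p = 2π − arccos c = 5.688211 rad; φ = atan2(cos α − cos β, d − sin α + sin β) = -1.569158 rad; t = (α − φ + p/2) mod 2π = 0.145181 rad, q = (α − β − t + p) mod 2π = 2.008738 rad → L = 5.25·(0.145181 + 5.688211 + 2.008738) = 5.25·7.842130 = 41.171180 m
LRL: c = (6 − d² + 2cos(α−β) − 2d(sin α − sin β))/8 = -0.409880; p = 2π − arccos c = 4.290066 rad; φ = atan2(cos β − cos α, d + sin α − sin β) = 0.356625 rad; t = (φ − α + p/2) mod 2π = 0.486555 rad, q = (β − α − t + p) mod 2π = 1.054618 rad → L = 5.25·(0.486555 + 4.290066 + 1.054618) = 5.25·5.831239 = 30.614004 m
Shortest: LRL with L = 30.614004 m ≈ 30.6140 m

30.6140 m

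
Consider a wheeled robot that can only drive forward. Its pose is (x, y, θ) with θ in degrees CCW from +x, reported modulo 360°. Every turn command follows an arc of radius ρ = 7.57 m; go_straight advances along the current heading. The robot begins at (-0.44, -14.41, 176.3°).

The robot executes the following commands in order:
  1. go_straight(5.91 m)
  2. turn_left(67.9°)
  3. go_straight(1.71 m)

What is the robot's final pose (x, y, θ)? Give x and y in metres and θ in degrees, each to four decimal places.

(-14.3858, -19.8277, 244.2000°)

set_pose: (x, y, θ) = (-0.4400, -14.4100, 176.3000°), ρ = 7.57
go_straight(5.91): x += 5.91·cos θ, y += 5.91·sin θ → (-6.3377, -14.0286, 176.3000°)
turn_left(67.9°): centre at ρ to the left, rotate +67.9° → (-13.6416, -18.2881, 244.2000°)
go_straight(1.71): x += 1.71·cos θ, y += 1.71·sin θ → (-14.3858, -19.8277, 244.2000°)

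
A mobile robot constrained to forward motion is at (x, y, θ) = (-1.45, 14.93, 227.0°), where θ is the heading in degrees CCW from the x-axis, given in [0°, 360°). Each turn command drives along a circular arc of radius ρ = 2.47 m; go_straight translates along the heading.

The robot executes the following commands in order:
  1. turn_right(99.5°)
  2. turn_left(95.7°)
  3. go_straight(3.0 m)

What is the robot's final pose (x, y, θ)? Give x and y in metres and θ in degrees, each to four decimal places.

(-11.0533, 13.3542, 223.2000°)

set_pose: (x, y, θ) = (-1.4500, 14.9300, 227.0000°), ρ = 2.47
turn_right(99.5°): centre at ρ to the right, rotate −99.5° → (-5.2160, 15.1109, 127.5000°)
turn_left(95.7°): centre at ρ to the left, rotate +95.7° → (-8.8664, 15.4078, 223.2000°)
go_straight(3.0): x += 3.0·cos θ, y += 3.0·sin θ → (-11.0533, 13.3542, 223.2000°)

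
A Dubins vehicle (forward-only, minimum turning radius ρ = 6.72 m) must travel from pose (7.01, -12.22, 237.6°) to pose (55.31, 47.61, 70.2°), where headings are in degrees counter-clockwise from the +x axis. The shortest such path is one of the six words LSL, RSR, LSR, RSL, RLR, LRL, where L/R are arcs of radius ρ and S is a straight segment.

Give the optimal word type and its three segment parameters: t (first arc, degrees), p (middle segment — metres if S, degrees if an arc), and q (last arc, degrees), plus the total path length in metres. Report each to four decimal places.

Let ψ = atan2(Δy, Δx) = atan2(59.83, 48.30) = 51.0865° be the start→goal bearing.
Normalize: d = |goal − start| / ρ = 76.892905/6.72 = 11.442397, α = (θ_start − ψ) mod 360° = 186.5135° = 3.255275 rad, β = (θ_goal − ψ) mod 360° = 19.1135° = 0.333593 rad.
Common terms: sin α = -0.113437, cos α = -0.993545, sin β = 0.327440, cos β = 0.944872, cos(α−β) = -0.975917, d² = 130.928441. Work in radians in the unit-radius frame; every candidate has L = ρ·(t + p + q).
LSL: p² = 2 + d² − 2cos(α−β) + 2d(sin α − sin β) = 124.790878; p = √p² = 11.170984; φ = atan2(cos β − cos α, d + sin α − sin β) = 0.174405 rad; t = (φ − α) mod 2π = 3.202316 rad, q = (β − φ) mod 2π = 0.159188 rad → L = 6.72·(3.202316 + 11.170984 + 0.159188) = 6.72·14.532488 = 97.658319 m
RSR: p² = 2 + d² − 2cos(α−β) + 2d(sin β − sin α) = 144.969671; p = √p² = 12.040335; φ = atan2(cos α − cos β, d − sin α + sin β) = -0.161697 rad; t = (α − φ) mod 2π = 3.416972 rad, q = (φ − β) mod 2π = 5.787895 rad → L = 6.72·(3.416972 + 12.040335 + 5.787895) = 6.72·21.245202 = 142.767755 m
LSR: p² = d² − 2 + 2cos(α−β) + 2d(sin α + sin β) = 131.874027; p = √p² = 11.483642; φ = atan2(−cos α − cos β, d + sin α + sin β) − atan2(−2, p) = 0.176607 rad; t = (φ − α) mod 2π = 3.204518 rad, q = (φ − β) mod 2π = 6.126199 rad → L = 6.72·(3.204518 + 11.483642 + 6.126199) = 6.72·20.814358 = 139.872486 m
RSL: p² = d² − 2 + 2cos(α−β) − 2d(sin α + sin β) = 122.079188; p = √p² = 11.048945; φ = atan2(cos α + cos β, d − sin α − sin β) − atan2(2, p) = -0.183409 rad; t = (α − φ) mod 2π = 3.438683 rad, q = (β − φ) mod 2π = 0.517002 rad → L = 6.72·(3.438683 + 11.048945 + 0.517002) = 6.72·15.004630 = 100.831116 m
RLR: c = (6 − d² + 2cos(α−β) + 2d(sin α − sin β))/8 = -17.121209, |c| > 1 → infeasible
LRL: c = (6 − d² + 2cos(α−β) − 2d(sin α − sin β))/8 = -14.598860, |c| > 1 → infeasible
Shortest: LSL with L = 97.658319 m ≈ 97.6583 m
Convert LSL to answer units (arcs ×180/π): t = 3.202316·180/π = 183.4792°, p = ρ·p = 6.72·11.170984 = 75.0690 m, q = 0.159188·180/π = 9.1208°, L = 97.6583 m.

LSL: t = 183.4792°, p = 75.0690 m, q = 9.1208°, L = 97.6583 m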